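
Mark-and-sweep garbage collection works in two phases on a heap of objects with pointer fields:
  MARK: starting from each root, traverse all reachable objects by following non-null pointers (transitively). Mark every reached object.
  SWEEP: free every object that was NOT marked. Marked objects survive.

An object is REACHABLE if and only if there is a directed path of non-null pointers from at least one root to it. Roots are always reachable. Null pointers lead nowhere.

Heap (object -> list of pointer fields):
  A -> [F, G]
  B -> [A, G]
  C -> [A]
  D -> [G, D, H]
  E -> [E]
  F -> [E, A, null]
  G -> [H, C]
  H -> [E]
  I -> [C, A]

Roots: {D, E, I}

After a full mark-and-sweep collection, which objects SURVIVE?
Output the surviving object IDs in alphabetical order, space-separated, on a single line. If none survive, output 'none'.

Answer: A C D E F G H I

Derivation:
Roots: D E I
Mark D: refs=G D H, marked=D
Mark E: refs=E, marked=D E
Mark I: refs=C A, marked=D E I
Mark G: refs=H C, marked=D E G I
Mark H: refs=E, marked=D E G H I
Mark C: refs=A, marked=C D E G H I
Mark A: refs=F G, marked=A C D E G H I
Mark F: refs=E A null, marked=A C D E F G H I
Unmarked (collected): B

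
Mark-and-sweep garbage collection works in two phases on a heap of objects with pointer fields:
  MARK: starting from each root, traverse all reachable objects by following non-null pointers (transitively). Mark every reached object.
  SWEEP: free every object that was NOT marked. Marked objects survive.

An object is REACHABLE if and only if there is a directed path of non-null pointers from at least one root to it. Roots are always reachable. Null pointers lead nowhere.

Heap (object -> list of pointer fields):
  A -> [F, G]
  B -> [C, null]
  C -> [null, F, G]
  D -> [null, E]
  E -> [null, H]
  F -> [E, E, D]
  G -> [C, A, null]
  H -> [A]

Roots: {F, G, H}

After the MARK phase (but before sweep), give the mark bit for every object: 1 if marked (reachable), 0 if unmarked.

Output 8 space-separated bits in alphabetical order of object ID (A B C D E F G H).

Answer: 1 0 1 1 1 1 1 1

Derivation:
Roots: F G H
Mark F: refs=E E D, marked=F
Mark G: refs=C A null, marked=F G
Mark H: refs=A, marked=F G H
Mark E: refs=null H, marked=E F G H
Mark D: refs=null E, marked=D E F G H
Mark C: refs=null F G, marked=C D E F G H
Mark A: refs=F G, marked=A C D E F G H
Unmarked (collected): B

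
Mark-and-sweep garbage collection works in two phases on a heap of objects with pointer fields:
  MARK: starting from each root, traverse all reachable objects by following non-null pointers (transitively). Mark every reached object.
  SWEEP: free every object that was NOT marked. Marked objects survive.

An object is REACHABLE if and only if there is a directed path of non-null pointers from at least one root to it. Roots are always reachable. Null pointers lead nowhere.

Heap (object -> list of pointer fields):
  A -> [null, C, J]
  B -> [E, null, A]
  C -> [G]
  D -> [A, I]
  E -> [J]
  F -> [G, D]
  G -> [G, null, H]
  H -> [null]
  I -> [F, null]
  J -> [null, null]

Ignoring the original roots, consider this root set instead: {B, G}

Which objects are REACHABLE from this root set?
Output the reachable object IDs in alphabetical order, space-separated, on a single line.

Answer: A B C E G H J

Derivation:
Roots: B G
Mark B: refs=E null A, marked=B
Mark G: refs=G null H, marked=B G
Mark E: refs=J, marked=B E G
Mark A: refs=null C J, marked=A B E G
Mark H: refs=null, marked=A B E G H
Mark J: refs=null null, marked=A B E G H J
Mark C: refs=G, marked=A B C E G H J
Unmarked (collected): D F I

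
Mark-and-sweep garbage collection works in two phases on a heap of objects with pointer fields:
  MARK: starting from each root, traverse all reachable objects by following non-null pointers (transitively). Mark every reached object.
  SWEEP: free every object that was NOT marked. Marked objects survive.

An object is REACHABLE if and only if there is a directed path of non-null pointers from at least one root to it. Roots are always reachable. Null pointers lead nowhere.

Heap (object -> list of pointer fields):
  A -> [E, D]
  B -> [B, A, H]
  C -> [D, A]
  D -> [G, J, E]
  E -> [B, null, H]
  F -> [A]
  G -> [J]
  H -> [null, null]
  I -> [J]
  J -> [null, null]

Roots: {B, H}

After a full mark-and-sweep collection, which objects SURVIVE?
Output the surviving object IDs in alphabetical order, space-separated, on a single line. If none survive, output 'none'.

Roots: B H
Mark B: refs=B A H, marked=B
Mark H: refs=null null, marked=B H
Mark A: refs=E D, marked=A B H
Mark E: refs=B null H, marked=A B E H
Mark D: refs=G J E, marked=A B D E H
Mark G: refs=J, marked=A B D E G H
Mark J: refs=null null, marked=A B D E G H J
Unmarked (collected): C F I

Answer: A B D E G H J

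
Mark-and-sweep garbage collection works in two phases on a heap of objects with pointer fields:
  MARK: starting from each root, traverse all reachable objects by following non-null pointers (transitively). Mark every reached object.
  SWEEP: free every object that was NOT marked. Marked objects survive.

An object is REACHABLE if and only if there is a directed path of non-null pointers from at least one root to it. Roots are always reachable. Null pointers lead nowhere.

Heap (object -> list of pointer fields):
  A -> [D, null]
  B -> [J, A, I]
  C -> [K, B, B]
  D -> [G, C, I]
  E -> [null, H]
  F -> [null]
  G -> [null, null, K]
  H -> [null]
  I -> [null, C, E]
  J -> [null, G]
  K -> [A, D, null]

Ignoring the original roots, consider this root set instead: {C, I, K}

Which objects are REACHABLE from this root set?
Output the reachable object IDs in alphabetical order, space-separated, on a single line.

Answer: A B C D E G H I J K

Derivation:
Roots: C I K
Mark C: refs=K B B, marked=C
Mark I: refs=null C E, marked=C I
Mark K: refs=A D null, marked=C I K
Mark B: refs=J A I, marked=B C I K
Mark E: refs=null H, marked=B C E I K
Mark A: refs=D null, marked=A B C E I K
Mark D: refs=G C I, marked=A B C D E I K
Mark J: refs=null G, marked=A B C D E I J K
Mark H: refs=null, marked=A B C D E H I J K
Mark G: refs=null null K, marked=A B C D E G H I J K
Unmarked (collected): F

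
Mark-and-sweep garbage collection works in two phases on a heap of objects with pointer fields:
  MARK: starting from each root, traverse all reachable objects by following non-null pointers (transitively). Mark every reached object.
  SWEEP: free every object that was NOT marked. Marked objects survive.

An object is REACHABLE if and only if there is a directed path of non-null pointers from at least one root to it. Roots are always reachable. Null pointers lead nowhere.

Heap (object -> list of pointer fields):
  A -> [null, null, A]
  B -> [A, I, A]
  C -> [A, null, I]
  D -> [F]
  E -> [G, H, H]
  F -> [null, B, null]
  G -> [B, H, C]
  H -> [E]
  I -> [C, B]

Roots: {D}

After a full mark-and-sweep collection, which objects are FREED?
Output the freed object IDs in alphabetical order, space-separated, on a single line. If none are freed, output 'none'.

Answer: E G H

Derivation:
Roots: D
Mark D: refs=F, marked=D
Mark F: refs=null B null, marked=D F
Mark B: refs=A I A, marked=B D F
Mark A: refs=null null A, marked=A B D F
Mark I: refs=C B, marked=A B D F I
Mark C: refs=A null I, marked=A B C D F I
Unmarked (collected): E G H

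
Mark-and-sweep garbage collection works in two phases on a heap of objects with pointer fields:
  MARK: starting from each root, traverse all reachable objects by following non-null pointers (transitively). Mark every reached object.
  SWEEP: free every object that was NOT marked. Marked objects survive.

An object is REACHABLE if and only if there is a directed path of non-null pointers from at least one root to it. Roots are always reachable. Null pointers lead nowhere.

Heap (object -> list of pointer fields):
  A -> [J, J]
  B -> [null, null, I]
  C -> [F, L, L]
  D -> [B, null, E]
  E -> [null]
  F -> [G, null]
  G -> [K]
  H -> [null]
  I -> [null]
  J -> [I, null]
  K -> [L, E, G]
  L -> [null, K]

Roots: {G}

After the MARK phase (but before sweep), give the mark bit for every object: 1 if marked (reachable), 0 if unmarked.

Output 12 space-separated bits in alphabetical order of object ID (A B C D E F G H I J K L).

Answer: 0 0 0 0 1 0 1 0 0 0 1 1

Derivation:
Roots: G
Mark G: refs=K, marked=G
Mark K: refs=L E G, marked=G K
Mark L: refs=null K, marked=G K L
Mark E: refs=null, marked=E G K L
Unmarked (collected): A B C D F H I J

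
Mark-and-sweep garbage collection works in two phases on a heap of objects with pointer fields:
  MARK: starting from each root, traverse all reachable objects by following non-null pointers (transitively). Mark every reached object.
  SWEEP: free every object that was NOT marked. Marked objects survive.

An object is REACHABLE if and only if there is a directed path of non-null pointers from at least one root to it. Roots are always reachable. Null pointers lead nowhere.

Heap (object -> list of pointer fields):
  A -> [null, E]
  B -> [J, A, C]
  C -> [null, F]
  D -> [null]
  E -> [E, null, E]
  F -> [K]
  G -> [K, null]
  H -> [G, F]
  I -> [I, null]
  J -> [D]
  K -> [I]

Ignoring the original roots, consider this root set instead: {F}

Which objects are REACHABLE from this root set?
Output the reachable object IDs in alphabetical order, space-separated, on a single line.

Answer: F I K

Derivation:
Roots: F
Mark F: refs=K, marked=F
Mark K: refs=I, marked=F K
Mark I: refs=I null, marked=F I K
Unmarked (collected): A B C D E G H J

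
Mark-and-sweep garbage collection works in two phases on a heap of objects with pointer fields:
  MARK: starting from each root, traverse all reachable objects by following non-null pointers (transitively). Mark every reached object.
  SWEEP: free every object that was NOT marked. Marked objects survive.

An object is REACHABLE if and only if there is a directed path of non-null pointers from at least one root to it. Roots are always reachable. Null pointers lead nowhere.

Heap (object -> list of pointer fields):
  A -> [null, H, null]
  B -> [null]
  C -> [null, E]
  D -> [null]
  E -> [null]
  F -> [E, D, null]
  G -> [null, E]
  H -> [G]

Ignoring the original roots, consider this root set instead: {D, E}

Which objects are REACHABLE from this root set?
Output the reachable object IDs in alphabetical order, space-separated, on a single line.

Roots: D E
Mark D: refs=null, marked=D
Mark E: refs=null, marked=D E
Unmarked (collected): A B C F G H

Answer: D E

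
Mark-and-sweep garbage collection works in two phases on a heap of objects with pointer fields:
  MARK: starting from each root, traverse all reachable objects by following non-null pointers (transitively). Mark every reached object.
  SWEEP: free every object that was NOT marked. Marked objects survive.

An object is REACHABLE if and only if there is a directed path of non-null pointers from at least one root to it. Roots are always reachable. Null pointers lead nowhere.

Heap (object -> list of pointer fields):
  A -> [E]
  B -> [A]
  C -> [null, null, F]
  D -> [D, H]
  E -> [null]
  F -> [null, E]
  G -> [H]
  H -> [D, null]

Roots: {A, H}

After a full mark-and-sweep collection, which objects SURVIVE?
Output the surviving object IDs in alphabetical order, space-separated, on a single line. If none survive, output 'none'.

Answer: A D E H

Derivation:
Roots: A H
Mark A: refs=E, marked=A
Mark H: refs=D null, marked=A H
Mark E: refs=null, marked=A E H
Mark D: refs=D H, marked=A D E H
Unmarked (collected): B C F G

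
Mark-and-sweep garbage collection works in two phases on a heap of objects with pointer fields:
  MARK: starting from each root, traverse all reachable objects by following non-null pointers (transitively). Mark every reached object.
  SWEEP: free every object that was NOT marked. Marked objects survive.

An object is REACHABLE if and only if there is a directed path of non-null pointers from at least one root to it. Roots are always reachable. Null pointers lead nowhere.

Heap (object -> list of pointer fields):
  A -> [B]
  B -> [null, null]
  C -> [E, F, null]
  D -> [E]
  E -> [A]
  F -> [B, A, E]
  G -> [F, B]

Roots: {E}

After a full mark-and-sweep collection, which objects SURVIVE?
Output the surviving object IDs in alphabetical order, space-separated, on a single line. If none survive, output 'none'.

Answer: A B E

Derivation:
Roots: E
Mark E: refs=A, marked=E
Mark A: refs=B, marked=A E
Mark B: refs=null null, marked=A B E
Unmarked (collected): C D F G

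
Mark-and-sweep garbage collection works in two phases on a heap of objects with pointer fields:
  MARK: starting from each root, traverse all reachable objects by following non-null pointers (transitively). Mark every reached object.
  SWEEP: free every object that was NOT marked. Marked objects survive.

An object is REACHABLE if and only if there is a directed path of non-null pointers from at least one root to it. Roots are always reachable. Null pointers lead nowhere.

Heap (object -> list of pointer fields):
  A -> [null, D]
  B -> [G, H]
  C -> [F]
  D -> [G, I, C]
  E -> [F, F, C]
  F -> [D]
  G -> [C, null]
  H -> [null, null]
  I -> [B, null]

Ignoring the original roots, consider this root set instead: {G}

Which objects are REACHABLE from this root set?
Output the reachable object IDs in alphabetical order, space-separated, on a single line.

Roots: G
Mark G: refs=C null, marked=G
Mark C: refs=F, marked=C G
Mark F: refs=D, marked=C F G
Mark D: refs=G I C, marked=C D F G
Mark I: refs=B null, marked=C D F G I
Mark B: refs=G H, marked=B C D F G I
Mark H: refs=null null, marked=B C D F G H I
Unmarked (collected): A E

Answer: B C D F G H I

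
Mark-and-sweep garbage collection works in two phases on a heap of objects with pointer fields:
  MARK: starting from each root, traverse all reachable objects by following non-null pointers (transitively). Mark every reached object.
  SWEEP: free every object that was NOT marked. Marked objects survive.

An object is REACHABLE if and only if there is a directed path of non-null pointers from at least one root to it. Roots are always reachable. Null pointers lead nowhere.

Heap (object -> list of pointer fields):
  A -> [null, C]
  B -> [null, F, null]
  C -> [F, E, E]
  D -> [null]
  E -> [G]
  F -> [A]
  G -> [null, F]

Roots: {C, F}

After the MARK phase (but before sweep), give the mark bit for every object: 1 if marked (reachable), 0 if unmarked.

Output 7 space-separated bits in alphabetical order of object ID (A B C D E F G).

Roots: C F
Mark C: refs=F E E, marked=C
Mark F: refs=A, marked=C F
Mark E: refs=G, marked=C E F
Mark A: refs=null C, marked=A C E F
Mark G: refs=null F, marked=A C E F G
Unmarked (collected): B D

Answer: 1 0 1 0 1 1 1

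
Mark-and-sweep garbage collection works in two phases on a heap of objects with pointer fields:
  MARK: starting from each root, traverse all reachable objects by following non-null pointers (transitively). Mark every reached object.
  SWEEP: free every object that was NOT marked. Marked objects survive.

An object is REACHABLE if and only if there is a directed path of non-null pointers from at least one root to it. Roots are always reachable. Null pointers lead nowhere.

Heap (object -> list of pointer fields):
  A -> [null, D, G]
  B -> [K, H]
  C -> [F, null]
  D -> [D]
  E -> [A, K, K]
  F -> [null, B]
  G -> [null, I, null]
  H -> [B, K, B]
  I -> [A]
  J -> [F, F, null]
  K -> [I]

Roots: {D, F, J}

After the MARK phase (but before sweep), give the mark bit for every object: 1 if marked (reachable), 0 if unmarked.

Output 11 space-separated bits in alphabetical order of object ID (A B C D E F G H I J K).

Roots: D F J
Mark D: refs=D, marked=D
Mark F: refs=null B, marked=D F
Mark J: refs=F F null, marked=D F J
Mark B: refs=K H, marked=B D F J
Mark K: refs=I, marked=B D F J K
Mark H: refs=B K B, marked=B D F H J K
Mark I: refs=A, marked=B D F H I J K
Mark A: refs=null D G, marked=A B D F H I J K
Mark G: refs=null I null, marked=A B D F G H I J K
Unmarked (collected): C E

Answer: 1 1 0 1 0 1 1 1 1 1 1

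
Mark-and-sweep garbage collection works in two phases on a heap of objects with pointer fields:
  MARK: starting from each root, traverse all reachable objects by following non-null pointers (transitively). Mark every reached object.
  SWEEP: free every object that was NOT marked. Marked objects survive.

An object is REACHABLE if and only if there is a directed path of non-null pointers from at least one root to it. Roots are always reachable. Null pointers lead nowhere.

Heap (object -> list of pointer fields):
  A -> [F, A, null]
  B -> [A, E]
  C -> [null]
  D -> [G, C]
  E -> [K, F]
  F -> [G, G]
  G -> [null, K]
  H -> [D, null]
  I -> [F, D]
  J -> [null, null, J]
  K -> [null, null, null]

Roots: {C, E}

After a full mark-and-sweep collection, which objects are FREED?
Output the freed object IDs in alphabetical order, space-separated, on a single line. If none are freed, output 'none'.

Answer: A B D H I J

Derivation:
Roots: C E
Mark C: refs=null, marked=C
Mark E: refs=K F, marked=C E
Mark K: refs=null null null, marked=C E K
Mark F: refs=G G, marked=C E F K
Mark G: refs=null K, marked=C E F G K
Unmarked (collected): A B D H I J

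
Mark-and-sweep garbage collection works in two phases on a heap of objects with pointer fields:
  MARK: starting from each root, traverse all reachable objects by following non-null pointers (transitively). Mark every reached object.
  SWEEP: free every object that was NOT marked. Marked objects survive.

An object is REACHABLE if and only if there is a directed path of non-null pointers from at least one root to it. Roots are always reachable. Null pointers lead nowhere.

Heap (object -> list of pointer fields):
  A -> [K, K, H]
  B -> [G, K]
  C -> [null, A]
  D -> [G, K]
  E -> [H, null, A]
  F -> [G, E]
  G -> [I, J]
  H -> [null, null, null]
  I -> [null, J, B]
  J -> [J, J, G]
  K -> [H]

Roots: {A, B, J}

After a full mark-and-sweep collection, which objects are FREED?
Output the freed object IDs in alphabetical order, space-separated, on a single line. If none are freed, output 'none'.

Roots: A B J
Mark A: refs=K K H, marked=A
Mark B: refs=G K, marked=A B
Mark J: refs=J J G, marked=A B J
Mark K: refs=H, marked=A B J K
Mark H: refs=null null null, marked=A B H J K
Mark G: refs=I J, marked=A B G H J K
Mark I: refs=null J B, marked=A B G H I J K
Unmarked (collected): C D E F

Answer: C D E F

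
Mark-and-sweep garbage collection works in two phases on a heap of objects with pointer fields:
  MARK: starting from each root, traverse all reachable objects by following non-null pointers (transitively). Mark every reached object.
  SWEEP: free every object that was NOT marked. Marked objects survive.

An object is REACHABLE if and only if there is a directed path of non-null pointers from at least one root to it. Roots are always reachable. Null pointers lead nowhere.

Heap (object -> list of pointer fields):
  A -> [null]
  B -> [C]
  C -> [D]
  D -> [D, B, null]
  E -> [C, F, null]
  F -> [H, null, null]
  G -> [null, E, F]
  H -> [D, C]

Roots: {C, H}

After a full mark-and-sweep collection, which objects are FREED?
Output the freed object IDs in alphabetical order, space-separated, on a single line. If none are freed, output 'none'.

Roots: C H
Mark C: refs=D, marked=C
Mark H: refs=D C, marked=C H
Mark D: refs=D B null, marked=C D H
Mark B: refs=C, marked=B C D H
Unmarked (collected): A E F G

Answer: A E F G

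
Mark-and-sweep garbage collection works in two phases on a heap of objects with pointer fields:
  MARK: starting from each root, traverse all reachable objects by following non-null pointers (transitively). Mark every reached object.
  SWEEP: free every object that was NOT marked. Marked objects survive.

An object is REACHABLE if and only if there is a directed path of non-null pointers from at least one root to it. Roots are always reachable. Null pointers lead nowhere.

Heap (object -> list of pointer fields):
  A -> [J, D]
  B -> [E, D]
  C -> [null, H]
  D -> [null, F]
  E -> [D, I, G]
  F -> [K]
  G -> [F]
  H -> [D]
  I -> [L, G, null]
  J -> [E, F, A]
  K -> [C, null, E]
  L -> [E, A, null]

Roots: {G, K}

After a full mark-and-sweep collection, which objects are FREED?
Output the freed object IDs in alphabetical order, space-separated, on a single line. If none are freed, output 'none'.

Answer: B

Derivation:
Roots: G K
Mark G: refs=F, marked=G
Mark K: refs=C null E, marked=G K
Mark F: refs=K, marked=F G K
Mark C: refs=null H, marked=C F G K
Mark E: refs=D I G, marked=C E F G K
Mark H: refs=D, marked=C E F G H K
Mark D: refs=null F, marked=C D E F G H K
Mark I: refs=L G null, marked=C D E F G H I K
Mark L: refs=E A null, marked=C D E F G H I K L
Mark A: refs=J D, marked=A C D E F G H I K L
Mark J: refs=E F A, marked=A C D E F G H I J K L
Unmarked (collected): B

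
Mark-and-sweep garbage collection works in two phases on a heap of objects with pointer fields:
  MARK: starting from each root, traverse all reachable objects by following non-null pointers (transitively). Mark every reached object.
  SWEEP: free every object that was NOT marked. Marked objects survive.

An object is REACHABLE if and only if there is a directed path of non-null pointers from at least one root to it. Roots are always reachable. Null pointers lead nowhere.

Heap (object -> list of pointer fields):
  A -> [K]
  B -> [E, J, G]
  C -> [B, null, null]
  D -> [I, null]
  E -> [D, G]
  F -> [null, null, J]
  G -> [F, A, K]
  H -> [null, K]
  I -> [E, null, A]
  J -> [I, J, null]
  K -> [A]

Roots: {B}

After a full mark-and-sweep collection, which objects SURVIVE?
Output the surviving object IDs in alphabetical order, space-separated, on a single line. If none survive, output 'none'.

Answer: A B D E F G I J K

Derivation:
Roots: B
Mark B: refs=E J G, marked=B
Mark E: refs=D G, marked=B E
Mark J: refs=I J null, marked=B E J
Mark G: refs=F A K, marked=B E G J
Mark D: refs=I null, marked=B D E G J
Mark I: refs=E null A, marked=B D E G I J
Mark F: refs=null null J, marked=B D E F G I J
Mark A: refs=K, marked=A B D E F G I J
Mark K: refs=A, marked=A B D E F G I J K
Unmarked (collected): C H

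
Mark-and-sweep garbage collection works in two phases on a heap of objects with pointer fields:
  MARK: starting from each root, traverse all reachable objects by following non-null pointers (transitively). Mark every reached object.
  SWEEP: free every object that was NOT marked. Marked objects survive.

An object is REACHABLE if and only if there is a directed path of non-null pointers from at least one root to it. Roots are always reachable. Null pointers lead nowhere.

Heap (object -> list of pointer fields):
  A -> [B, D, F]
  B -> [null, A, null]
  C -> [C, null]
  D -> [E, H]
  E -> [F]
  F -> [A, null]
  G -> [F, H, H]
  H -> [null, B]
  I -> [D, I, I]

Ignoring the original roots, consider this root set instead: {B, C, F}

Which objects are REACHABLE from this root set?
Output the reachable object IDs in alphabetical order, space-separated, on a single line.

Roots: B C F
Mark B: refs=null A null, marked=B
Mark C: refs=C null, marked=B C
Mark F: refs=A null, marked=B C F
Mark A: refs=B D F, marked=A B C F
Mark D: refs=E H, marked=A B C D F
Mark E: refs=F, marked=A B C D E F
Mark H: refs=null B, marked=A B C D E F H
Unmarked (collected): G I

Answer: A B C D E F H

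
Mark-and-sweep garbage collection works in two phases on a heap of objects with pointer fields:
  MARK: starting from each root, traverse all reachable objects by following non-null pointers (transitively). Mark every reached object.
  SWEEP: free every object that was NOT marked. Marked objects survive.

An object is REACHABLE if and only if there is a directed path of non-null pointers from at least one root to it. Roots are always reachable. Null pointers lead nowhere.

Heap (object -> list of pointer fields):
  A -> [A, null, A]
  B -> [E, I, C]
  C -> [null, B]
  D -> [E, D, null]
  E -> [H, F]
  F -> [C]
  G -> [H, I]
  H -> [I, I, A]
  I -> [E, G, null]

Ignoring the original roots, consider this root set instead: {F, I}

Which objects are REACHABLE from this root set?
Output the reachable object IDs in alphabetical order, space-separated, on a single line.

Roots: F I
Mark F: refs=C, marked=F
Mark I: refs=E G null, marked=F I
Mark C: refs=null B, marked=C F I
Mark E: refs=H F, marked=C E F I
Mark G: refs=H I, marked=C E F G I
Mark B: refs=E I C, marked=B C E F G I
Mark H: refs=I I A, marked=B C E F G H I
Mark A: refs=A null A, marked=A B C E F G H I
Unmarked (collected): D

Answer: A B C E F G H I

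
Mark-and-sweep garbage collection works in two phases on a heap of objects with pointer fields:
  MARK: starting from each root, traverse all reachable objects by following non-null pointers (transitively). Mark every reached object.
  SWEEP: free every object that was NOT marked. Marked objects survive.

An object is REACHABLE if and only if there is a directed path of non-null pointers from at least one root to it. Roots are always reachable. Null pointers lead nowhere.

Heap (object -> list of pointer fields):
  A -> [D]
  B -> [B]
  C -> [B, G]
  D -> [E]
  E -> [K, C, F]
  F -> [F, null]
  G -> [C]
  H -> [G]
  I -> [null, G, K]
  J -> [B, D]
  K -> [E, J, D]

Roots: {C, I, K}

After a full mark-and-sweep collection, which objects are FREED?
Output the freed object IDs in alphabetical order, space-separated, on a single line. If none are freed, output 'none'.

Roots: C I K
Mark C: refs=B G, marked=C
Mark I: refs=null G K, marked=C I
Mark K: refs=E J D, marked=C I K
Mark B: refs=B, marked=B C I K
Mark G: refs=C, marked=B C G I K
Mark E: refs=K C F, marked=B C E G I K
Mark J: refs=B D, marked=B C E G I J K
Mark D: refs=E, marked=B C D E G I J K
Mark F: refs=F null, marked=B C D E F G I J K
Unmarked (collected): A H

Answer: A H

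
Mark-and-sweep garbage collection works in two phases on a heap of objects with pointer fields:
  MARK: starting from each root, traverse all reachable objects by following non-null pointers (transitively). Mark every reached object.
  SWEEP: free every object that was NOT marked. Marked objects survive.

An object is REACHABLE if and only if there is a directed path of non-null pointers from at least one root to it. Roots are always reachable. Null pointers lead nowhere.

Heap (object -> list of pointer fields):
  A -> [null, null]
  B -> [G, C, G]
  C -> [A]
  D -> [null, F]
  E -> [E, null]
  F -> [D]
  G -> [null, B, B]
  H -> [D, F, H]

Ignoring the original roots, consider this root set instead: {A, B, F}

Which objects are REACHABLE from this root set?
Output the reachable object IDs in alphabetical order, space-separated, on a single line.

Answer: A B C D F G

Derivation:
Roots: A B F
Mark A: refs=null null, marked=A
Mark B: refs=G C G, marked=A B
Mark F: refs=D, marked=A B F
Mark G: refs=null B B, marked=A B F G
Mark C: refs=A, marked=A B C F G
Mark D: refs=null F, marked=A B C D F G
Unmarked (collected): E H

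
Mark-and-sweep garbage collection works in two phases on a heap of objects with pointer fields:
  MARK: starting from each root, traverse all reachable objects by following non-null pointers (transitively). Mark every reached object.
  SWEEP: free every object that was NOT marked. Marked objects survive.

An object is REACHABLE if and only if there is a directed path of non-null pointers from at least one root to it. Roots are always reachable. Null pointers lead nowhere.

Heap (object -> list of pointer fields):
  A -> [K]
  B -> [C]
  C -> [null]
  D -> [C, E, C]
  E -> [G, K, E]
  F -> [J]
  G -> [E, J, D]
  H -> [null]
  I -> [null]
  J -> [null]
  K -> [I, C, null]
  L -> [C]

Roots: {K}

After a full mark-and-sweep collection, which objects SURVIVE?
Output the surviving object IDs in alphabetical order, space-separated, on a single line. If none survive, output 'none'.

Answer: C I K

Derivation:
Roots: K
Mark K: refs=I C null, marked=K
Mark I: refs=null, marked=I K
Mark C: refs=null, marked=C I K
Unmarked (collected): A B D E F G H J L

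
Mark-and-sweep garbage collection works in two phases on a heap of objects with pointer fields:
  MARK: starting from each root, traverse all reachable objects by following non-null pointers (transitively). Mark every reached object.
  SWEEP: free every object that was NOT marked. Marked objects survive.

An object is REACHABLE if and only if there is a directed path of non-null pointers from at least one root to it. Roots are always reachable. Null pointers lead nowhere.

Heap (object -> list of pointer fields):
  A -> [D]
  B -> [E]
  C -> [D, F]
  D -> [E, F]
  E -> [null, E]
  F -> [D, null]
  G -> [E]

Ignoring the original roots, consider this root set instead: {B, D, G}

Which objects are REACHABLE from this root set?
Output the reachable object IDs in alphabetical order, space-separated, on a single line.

Roots: B D G
Mark B: refs=E, marked=B
Mark D: refs=E F, marked=B D
Mark G: refs=E, marked=B D G
Mark E: refs=null E, marked=B D E G
Mark F: refs=D null, marked=B D E F G
Unmarked (collected): A C

Answer: B D E F G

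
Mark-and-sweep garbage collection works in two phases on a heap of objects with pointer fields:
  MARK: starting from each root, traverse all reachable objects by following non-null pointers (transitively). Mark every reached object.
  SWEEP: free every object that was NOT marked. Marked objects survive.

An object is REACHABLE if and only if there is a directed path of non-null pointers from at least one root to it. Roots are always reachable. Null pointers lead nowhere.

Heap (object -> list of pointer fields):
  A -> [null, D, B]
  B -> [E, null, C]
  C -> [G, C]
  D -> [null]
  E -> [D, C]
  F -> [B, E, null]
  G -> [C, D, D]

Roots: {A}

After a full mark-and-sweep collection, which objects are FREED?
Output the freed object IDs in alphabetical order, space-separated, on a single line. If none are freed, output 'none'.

Roots: A
Mark A: refs=null D B, marked=A
Mark D: refs=null, marked=A D
Mark B: refs=E null C, marked=A B D
Mark E: refs=D C, marked=A B D E
Mark C: refs=G C, marked=A B C D E
Mark G: refs=C D D, marked=A B C D E G
Unmarked (collected): F

Answer: F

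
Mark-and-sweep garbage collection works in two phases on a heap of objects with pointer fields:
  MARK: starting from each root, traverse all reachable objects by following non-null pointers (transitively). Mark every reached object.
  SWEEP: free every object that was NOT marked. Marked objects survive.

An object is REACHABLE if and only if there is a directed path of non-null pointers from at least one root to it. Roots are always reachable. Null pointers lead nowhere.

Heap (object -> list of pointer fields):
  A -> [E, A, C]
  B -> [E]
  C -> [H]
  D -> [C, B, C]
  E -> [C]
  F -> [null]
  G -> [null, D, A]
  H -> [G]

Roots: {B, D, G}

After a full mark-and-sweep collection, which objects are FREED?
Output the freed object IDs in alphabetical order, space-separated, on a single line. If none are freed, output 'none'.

Roots: B D G
Mark B: refs=E, marked=B
Mark D: refs=C B C, marked=B D
Mark G: refs=null D A, marked=B D G
Mark E: refs=C, marked=B D E G
Mark C: refs=H, marked=B C D E G
Mark A: refs=E A C, marked=A B C D E G
Mark H: refs=G, marked=A B C D E G H
Unmarked (collected): F

Answer: F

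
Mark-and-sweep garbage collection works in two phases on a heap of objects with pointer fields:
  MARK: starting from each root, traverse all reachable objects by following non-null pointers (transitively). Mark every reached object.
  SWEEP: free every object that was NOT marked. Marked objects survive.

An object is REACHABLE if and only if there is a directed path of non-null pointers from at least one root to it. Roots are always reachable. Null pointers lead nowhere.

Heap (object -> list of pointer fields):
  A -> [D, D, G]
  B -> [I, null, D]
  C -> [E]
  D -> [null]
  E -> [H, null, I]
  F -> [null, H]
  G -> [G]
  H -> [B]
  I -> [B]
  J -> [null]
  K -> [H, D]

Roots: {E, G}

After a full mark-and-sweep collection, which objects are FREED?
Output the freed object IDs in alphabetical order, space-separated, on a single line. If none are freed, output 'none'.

Answer: A C F J K

Derivation:
Roots: E G
Mark E: refs=H null I, marked=E
Mark G: refs=G, marked=E G
Mark H: refs=B, marked=E G H
Mark I: refs=B, marked=E G H I
Mark B: refs=I null D, marked=B E G H I
Mark D: refs=null, marked=B D E G H I
Unmarked (collected): A C F J K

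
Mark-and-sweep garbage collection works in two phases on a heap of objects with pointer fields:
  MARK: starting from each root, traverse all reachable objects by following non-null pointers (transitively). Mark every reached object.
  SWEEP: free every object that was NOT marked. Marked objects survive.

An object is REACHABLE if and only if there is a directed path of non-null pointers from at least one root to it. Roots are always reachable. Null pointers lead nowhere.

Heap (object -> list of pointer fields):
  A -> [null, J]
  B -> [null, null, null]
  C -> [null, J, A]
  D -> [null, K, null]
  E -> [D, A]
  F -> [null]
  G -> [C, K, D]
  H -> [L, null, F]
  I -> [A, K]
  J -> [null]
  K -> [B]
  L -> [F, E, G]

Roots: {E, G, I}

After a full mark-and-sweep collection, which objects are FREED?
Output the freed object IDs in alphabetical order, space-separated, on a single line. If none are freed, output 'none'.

Roots: E G I
Mark E: refs=D A, marked=E
Mark G: refs=C K D, marked=E G
Mark I: refs=A K, marked=E G I
Mark D: refs=null K null, marked=D E G I
Mark A: refs=null J, marked=A D E G I
Mark C: refs=null J A, marked=A C D E G I
Mark K: refs=B, marked=A C D E G I K
Mark J: refs=null, marked=A C D E G I J K
Mark B: refs=null null null, marked=A B C D E G I J K
Unmarked (collected): F H L

Answer: F H L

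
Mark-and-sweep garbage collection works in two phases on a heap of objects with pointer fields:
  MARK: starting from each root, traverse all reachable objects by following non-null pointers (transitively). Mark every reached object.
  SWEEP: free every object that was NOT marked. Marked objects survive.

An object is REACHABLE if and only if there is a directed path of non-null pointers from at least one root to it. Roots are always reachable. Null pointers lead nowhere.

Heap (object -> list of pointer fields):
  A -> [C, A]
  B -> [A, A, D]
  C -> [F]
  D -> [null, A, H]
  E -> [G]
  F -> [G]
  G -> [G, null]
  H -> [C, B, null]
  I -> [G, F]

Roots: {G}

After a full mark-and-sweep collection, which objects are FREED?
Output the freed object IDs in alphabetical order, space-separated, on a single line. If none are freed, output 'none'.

Roots: G
Mark G: refs=G null, marked=G
Unmarked (collected): A B C D E F H I

Answer: A B C D E F H I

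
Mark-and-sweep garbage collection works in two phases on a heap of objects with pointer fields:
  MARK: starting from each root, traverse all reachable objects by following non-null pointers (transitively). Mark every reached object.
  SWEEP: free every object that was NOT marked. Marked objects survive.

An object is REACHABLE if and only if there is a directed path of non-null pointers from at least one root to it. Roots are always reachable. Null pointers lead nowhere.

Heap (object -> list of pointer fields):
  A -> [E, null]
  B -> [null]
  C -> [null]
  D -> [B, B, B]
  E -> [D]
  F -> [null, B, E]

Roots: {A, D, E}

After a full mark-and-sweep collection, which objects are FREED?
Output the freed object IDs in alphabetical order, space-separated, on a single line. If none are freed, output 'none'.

Answer: C F

Derivation:
Roots: A D E
Mark A: refs=E null, marked=A
Mark D: refs=B B B, marked=A D
Mark E: refs=D, marked=A D E
Mark B: refs=null, marked=A B D E
Unmarked (collected): C F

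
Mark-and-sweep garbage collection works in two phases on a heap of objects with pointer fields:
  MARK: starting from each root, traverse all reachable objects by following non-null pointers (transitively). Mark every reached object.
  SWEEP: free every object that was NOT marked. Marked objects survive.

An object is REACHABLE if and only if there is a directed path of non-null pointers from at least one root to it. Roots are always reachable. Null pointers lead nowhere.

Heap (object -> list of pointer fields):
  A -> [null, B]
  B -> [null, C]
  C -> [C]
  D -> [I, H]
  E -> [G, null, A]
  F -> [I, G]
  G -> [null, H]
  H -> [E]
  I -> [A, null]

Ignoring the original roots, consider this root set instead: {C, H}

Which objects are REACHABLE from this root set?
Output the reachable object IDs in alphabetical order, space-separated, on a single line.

Roots: C H
Mark C: refs=C, marked=C
Mark H: refs=E, marked=C H
Mark E: refs=G null A, marked=C E H
Mark G: refs=null H, marked=C E G H
Mark A: refs=null B, marked=A C E G H
Mark B: refs=null C, marked=A B C E G H
Unmarked (collected): D F I

Answer: A B C E G H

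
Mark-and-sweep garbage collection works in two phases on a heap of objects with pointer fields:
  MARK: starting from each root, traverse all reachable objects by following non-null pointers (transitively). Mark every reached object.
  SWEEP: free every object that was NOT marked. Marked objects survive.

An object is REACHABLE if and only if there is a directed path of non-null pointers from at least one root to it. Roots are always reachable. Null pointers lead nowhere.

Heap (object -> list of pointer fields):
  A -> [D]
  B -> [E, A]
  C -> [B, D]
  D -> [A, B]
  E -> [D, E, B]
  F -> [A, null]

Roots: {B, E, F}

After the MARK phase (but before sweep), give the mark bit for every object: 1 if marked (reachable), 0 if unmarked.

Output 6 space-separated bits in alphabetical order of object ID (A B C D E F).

Roots: B E F
Mark B: refs=E A, marked=B
Mark E: refs=D E B, marked=B E
Mark F: refs=A null, marked=B E F
Mark A: refs=D, marked=A B E F
Mark D: refs=A B, marked=A B D E F
Unmarked (collected): C

Answer: 1 1 0 1 1 1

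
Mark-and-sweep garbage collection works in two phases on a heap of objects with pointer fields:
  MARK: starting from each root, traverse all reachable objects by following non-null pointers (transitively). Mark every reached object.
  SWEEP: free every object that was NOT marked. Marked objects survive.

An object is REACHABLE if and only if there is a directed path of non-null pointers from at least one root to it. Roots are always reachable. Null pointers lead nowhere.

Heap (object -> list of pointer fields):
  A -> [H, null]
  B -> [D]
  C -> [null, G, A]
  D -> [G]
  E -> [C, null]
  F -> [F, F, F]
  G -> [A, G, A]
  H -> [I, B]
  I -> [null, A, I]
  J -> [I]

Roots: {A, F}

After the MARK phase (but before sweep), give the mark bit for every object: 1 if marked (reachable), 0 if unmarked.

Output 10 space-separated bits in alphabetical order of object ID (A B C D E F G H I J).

Answer: 1 1 0 1 0 1 1 1 1 0

Derivation:
Roots: A F
Mark A: refs=H null, marked=A
Mark F: refs=F F F, marked=A F
Mark H: refs=I B, marked=A F H
Mark I: refs=null A I, marked=A F H I
Mark B: refs=D, marked=A B F H I
Mark D: refs=G, marked=A B D F H I
Mark G: refs=A G A, marked=A B D F G H I
Unmarked (collected): C E J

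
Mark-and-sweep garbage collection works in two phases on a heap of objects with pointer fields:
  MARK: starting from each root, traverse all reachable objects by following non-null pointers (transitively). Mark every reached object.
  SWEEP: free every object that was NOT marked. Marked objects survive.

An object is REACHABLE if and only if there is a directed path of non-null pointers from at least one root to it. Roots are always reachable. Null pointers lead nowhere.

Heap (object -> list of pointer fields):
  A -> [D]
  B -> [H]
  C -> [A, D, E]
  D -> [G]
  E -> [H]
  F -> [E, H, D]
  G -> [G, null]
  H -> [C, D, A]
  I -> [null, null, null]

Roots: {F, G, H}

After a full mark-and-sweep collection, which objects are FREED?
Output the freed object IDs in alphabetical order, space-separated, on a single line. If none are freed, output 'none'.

Answer: B I

Derivation:
Roots: F G H
Mark F: refs=E H D, marked=F
Mark G: refs=G null, marked=F G
Mark H: refs=C D A, marked=F G H
Mark E: refs=H, marked=E F G H
Mark D: refs=G, marked=D E F G H
Mark C: refs=A D E, marked=C D E F G H
Mark A: refs=D, marked=A C D E F G H
Unmarked (collected): B I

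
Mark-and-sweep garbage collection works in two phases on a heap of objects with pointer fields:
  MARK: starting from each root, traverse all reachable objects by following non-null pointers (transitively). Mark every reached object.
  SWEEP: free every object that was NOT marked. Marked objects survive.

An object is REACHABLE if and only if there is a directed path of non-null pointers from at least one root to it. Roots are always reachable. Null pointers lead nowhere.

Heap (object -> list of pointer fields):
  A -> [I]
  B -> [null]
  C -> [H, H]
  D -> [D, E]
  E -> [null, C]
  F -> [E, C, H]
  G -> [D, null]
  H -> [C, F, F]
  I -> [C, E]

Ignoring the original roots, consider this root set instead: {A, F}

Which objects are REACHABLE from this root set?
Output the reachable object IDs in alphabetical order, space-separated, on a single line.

Answer: A C E F H I

Derivation:
Roots: A F
Mark A: refs=I, marked=A
Mark F: refs=E C H, marked=A F
Mark I: refs=C E, marked=A F I
Mark E: refs=null C, marked=A E F I
Mark C: refs=H H, marked=A C E F I
Mark H: refs=C F F, marked=A C E F H I
Unmarked (collected): B D G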